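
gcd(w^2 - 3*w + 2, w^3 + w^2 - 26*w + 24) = w - 1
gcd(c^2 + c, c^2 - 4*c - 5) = c + 1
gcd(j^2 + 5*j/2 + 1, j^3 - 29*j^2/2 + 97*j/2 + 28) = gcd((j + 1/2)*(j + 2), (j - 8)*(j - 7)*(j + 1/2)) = j + 1/2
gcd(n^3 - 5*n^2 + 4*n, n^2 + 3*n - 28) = n - 4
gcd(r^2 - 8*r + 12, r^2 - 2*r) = r - 2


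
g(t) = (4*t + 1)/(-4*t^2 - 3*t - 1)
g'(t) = (4*t + 1)*(8*t + 3)/(-4*t^2 - 3*t - 1)^2 + 4/(-4*t^2 - 3*t - 1)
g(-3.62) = 0.32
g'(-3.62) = 0.10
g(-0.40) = 1.36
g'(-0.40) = -8.47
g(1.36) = -0.52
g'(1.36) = 0.25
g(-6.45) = 0.17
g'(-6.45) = 0.03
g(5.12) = -0.18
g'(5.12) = 0.03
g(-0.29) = 0.34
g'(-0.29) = -9.08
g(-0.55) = 2.14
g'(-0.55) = -1.79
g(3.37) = -0.26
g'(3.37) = 0.06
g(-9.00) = 0.12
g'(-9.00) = 0.01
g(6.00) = -0.15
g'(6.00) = 0.02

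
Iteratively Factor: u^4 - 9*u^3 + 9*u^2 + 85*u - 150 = (u - 2)*(u^3 - 7*u^2 - 5*u + 75) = (u - 5)*(u - 2)*(u^2 - 2*u - 15) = (u - 5)^2*(u - 2)*(u + 3)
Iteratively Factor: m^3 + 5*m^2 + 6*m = (m)*(m^2 + 5*m + 6) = m*(m + 3)*(m + 2)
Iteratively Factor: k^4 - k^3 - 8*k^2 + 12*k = (k + 3)*(k^3 - 4*k^2 + 4*k) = k*(k + 3)*(k^2 - 4*k + 4) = k*(k - 2)*(k + 3)*(k - 2)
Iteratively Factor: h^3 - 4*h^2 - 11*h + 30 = (h + 3)*(h^2 - 7*h + 10) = (h - 5)*(h + 3)*(h - 2)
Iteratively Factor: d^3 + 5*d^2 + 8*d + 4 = (d + 1)*(d^2 + 4*d + 4) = (d + 1)*(d + 2)*(d + 2)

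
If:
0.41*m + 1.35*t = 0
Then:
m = -3.29268292682927*t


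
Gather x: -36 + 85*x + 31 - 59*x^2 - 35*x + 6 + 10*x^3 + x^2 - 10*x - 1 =10*x^3 - 58*x^2 + 40*x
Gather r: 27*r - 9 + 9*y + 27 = 27*r + 9*y + 18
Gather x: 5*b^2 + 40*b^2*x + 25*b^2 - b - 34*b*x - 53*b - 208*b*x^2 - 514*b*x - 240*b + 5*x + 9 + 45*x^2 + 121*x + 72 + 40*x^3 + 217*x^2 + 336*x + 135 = 30*b^2 - 294*b + 40*x^3 + x^2*(262 - 208*b) + x*(40*b^2 - 548*b + 462) + 216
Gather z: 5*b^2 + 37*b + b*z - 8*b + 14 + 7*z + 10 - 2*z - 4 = 5*b^2 + 29*b + z*(b + 5) + 20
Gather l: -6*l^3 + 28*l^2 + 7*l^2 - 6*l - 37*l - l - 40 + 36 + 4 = -6*l^3 + 35*l^2 - 44*l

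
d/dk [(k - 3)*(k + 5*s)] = 2*k + 5*s - 3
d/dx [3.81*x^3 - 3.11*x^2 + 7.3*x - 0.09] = 11.43*x^2 - 6.22*x + 7.3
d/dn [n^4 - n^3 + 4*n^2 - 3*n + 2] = 4*n^3 - 3*n^2 + 8*n - 3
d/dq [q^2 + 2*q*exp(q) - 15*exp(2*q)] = 2*q*exp(q) + 2*q - 30*exp(2*q) + 2*exp(q)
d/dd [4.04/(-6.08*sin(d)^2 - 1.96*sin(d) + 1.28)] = (49.1264*sin(d) + 7.9184)*cos(d)/(6.08*sin(d)^2 + 1.96*sin(d) - 1.28)^2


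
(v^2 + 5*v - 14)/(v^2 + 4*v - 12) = (v + 7)/(v + 6)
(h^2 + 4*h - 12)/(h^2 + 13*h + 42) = (h - 2)/(h + 7)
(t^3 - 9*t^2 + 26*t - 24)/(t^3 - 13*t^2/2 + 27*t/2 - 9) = 2*(t - 4)/(2*t - 3)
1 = 1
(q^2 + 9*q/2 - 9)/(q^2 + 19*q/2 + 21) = (2*q - 3)/(2*q + 7)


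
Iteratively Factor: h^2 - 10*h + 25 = (h - 5)*(h - 5)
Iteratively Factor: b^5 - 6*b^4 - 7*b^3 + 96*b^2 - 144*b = (b + 4)*(b^4 - 10*b^3 + 33*b^2 - 36*b) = b*(b + 4)*(b^3 - 10*b^2 + 33*b - 36) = b*(b - 3)*(b + 4)*(b^2 - 7*b + 12) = b*(b - 4)*(b - 3)*(b + 4)*(b - 3)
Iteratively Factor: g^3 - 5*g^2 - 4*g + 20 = (g - 2)*(g^2 - 3*g - 10) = (g - 2)*(g + 2)*(g - 5)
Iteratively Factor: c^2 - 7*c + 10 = (c - 2)*(c - 5)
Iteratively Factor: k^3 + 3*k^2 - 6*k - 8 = (k + 4)*(k^2 - k - 2) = (k - 2)*(k + 4)*(k + 1)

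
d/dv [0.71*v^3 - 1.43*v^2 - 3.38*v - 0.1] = 2.13*v^2 - 2.86*v - 3.38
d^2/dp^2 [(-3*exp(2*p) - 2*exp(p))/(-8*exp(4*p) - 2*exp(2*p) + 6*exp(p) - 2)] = (48*exp(7*p) + 120*exp(6*p) + 96*exp(5*p) + 187*exp(4*p) + 145*exp(3*p) + 57*exp(2*p) + 26*exp(p) + 2)*exp(p)/(2*(16*exp(10*p) + 16*exp(9*p) + 24*exp(8*p) - 16*exp(7*p) - 7*exp(6*p) - 21*exp(5*p) + 14*exp(4*p) - exp(3*p) + 6*exp(2*p) - 5*exp(p) + 1))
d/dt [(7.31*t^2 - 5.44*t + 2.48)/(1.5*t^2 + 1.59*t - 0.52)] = (19.7829*t^2 - 15.0424*t - 1.1144)/(2.25*t^4 + 4.77*t^3 + 0.9681*t^2 - 1.6536*t + 0.2704)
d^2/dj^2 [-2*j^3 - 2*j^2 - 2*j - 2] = -12*j - 4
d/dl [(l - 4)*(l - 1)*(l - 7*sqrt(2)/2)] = 3*l^2 - 10*l - 7*sqrt(2)*l + 4 + 35*sqrt(2)/2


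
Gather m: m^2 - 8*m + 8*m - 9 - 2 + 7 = m^2 - 4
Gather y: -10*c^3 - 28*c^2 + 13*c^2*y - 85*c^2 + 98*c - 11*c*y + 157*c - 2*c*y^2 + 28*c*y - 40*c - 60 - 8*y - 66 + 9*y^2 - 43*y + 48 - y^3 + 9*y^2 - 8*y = -10*c^3 - 113*c^2 + 215*c - y^3 + y^2*(18 - 2*c) + y*(13*c^2 + 17*c - 59) - 78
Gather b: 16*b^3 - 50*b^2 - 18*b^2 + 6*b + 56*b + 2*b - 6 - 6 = 16*b^3 - 68*b^2 + 64*b - 12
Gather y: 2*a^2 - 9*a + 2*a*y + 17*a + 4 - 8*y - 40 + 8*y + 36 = 2*a^2 + 2*a*y + 8*a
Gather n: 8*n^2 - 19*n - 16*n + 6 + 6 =8*n^2 - 35*n + 12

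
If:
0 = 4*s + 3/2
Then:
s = -3/8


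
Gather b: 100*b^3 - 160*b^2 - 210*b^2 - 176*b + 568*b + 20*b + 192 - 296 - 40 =100*b^3 - 370*b^2 + 412*b - 144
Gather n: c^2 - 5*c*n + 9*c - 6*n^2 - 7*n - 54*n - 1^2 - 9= c^2 + 9*c - 6*n^2 + n*(-5*c - 61) - 10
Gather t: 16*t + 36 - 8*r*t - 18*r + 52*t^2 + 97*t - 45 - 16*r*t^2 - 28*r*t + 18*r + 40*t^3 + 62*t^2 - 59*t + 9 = 40*t^3 + t^2*(114 - 16*r) + t*(54 - 36*r)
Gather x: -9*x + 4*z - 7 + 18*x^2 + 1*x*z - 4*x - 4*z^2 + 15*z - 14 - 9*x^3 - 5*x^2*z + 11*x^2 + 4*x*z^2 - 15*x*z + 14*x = -9*x^3 + x^2*(29 - 5*z) + x*(4*z^2 - 14*z + 1) - 4*z^2 + 19*z - 21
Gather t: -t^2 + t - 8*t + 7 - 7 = -t^2 - 7*t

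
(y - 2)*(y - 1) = y^2 - 3*y + 2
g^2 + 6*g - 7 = (g - 1)*(g + 7)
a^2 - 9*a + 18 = (a - 6)*(a - 3)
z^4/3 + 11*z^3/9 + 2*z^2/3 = z^2*(z/3 + 1)*(z + 2/3)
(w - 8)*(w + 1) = w^2 - 7*w - 8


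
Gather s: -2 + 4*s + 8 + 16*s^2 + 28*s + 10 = 16*s^2 + 32*s + 16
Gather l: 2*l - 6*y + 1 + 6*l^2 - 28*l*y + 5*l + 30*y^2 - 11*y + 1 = 6*l^2 + l*(7 - 28*y) + 30*y^2 - 17*y + 2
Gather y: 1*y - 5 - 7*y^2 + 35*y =-7*y^2 + 36*y - 5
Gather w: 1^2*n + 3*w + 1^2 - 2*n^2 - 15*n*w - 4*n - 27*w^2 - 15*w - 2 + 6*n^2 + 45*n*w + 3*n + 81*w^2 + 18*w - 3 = 4*n^2 + 54*w^2 + w*(30*n + 6) - 4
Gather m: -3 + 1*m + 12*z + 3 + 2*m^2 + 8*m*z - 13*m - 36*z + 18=2*m^2 + m*(8*z - 12) - 24*z + 18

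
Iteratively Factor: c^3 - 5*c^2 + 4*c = (c - 1)*(c^2 - 4*c) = (c - 4)*(c - 1)*(c)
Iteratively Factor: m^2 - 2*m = (m)*(m - 2)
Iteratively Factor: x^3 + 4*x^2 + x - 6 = (x - 1)*(x^2 + 5*x + 6) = (x - 1)*(x + 2)*(x + 3)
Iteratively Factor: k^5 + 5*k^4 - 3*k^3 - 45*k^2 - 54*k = (k + 3)*(k^4 + 2*k^3 - 9*k^2 - 18*k) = (k + 2)*(k + 3)*(k^3 - 9*k) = (k - 3)*(k + 2)*(k + 3)*(k^2 + 3*k) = k*(k - 3)*(k + 2)*(k + 3)*(k + 3)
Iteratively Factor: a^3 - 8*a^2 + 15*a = (a - 3)*(a^2 - 5*a) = (a - 5)*(a - 3)*(a)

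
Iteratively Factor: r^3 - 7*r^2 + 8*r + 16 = (r - 4)*(r^2 - 3*r - 4) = (r - 4)^2*(r + 1)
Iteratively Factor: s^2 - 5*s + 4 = (s - 4)*(s - 1)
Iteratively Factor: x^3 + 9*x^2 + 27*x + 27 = (x + 3)*(x^2 + 6*x + 9) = (x + 3)^2*(x + 3)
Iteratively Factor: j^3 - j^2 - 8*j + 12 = (j - 2)*(j^2 + j - 6) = (j - 2)^2*(j + 3)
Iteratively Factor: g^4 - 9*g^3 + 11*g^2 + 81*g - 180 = (g + 3)*(g^3 - 12*g^2 + 47*g - 60) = (g - 5)*(g + 3)*(g^2 - 7*g + 12) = (g - 5)*(g - 4)*(g + 3)*(g - 3)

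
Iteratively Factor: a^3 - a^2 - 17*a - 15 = (a + 3)*(a^2 - 4*a - 5) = (a + 1)*(a + 3)*(a - 5)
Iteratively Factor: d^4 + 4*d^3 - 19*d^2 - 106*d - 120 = (d + 2)*(d^3 + 2*d^2 - 23*d - 60) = (d + 2)*(d + 4)*(d^2 - 2*d - 15) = (d + 2)*(d + 3)*(d + 4)*(d - 5)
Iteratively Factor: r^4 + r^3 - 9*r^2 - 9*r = (r + 1)*(r^3 - 9*r) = (r - 3)*(r + 1)*(r^2 + 3*r) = r*(r - 3)*(r + 1)*(r + 3)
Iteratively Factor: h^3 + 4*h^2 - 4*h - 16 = (h + 4)*(h^2 - 4) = (h - 2)*(h + 4)*(h + 2)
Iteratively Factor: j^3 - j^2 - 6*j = (j + 2)*(j^2 - 3*j) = (j - 3)*(j + 2)*(j)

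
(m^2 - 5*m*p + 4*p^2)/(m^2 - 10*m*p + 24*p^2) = (-m + p)/(-m + 6*p)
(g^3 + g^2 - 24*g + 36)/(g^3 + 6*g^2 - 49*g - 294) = (g^2 - 5*g + 6)/(g^2 - 49)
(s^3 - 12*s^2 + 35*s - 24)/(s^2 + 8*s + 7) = (s^3 - 12*s^2 + 35*s - 24)/(s^2 + 8*s + 7)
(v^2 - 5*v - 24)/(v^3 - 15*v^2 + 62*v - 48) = (v + 3)/(v^2 - 7*v + 6)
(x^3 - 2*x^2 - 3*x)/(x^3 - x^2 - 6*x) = (x + 1)/(x + 2)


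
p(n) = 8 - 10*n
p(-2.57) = 33.70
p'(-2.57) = -10.00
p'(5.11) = -10.00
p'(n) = -10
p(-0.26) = 10.60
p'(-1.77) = -10.00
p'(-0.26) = -10.00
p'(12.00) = -10.00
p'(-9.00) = -10.00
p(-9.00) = 98.00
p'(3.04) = -10.00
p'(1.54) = -10.00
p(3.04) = -22.40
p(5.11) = -43.10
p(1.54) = -7.40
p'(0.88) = -10.00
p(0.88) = -0.80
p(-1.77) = 25.70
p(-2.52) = 33.20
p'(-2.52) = -10.00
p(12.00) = -112.00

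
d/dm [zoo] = 0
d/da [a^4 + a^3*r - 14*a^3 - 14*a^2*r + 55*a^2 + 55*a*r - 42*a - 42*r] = 4*a^3 + 3*a^2*r - 42*a^2 - 28*a*r + 110*a + 55*r - 42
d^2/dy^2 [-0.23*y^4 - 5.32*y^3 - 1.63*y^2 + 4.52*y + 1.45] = -2.76*y^2 - 31.92*y - 3.26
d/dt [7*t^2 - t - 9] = 14*t - 1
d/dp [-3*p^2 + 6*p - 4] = 6 - 6*p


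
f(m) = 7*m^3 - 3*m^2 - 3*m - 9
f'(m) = 21*m^2 - 6*m - 3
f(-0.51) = -9.18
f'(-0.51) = 5.52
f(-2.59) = -142.97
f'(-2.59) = 153.41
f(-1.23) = -22.87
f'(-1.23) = 36.15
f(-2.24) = -96.01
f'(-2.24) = 115.81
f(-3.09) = -234.90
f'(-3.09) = 216.05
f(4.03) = 388.34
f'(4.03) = 313.88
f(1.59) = 6.78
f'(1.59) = 40.55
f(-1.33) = -26.79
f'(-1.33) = 42.13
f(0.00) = -9.00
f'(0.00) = -3.00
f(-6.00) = -1611.00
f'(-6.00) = 789.00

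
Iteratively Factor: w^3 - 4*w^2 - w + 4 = (w + 1)*(w^2 - 5*w + 4) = (w - 1)*(w + 1)*(w - 4)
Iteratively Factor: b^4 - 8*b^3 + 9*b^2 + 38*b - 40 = (b + 2)*(b^3 - 10*b^2 + 29*b - 20) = (b - 5)*(b + 2)*(b^2 - 5*b + 4) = (b - 5)*(b - 1)*(b + 2)*(b - 4)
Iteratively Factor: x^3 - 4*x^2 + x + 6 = (x + 1)*(x^2 - 5*x + 6) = (x - 3)*(x + 1)*(x - 2)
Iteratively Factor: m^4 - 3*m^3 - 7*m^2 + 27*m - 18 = (m - 2)*(m^3 - m^2 - 9*m + 9) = (m - 2)*(m - 1)*(m^2 - 9) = (m - 3)*(m - 2)*(m - 1)*(m + 3)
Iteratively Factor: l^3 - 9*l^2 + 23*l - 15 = (l - 5)*(l^2 - 4*l + 3) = (l - 5)*(l - 1)*(l - 3)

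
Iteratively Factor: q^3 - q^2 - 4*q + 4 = (q + 2)*(q^2 - 3*q + 2) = (q - 2)*(q + 2)*(q - 1)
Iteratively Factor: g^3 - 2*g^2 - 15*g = (g - 5)*(g^2 + 3*g) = g*(g - 5)*(g + 3)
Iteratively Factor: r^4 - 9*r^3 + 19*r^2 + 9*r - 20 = (r - 5)*(r^3 - 4*r^2 - r + 4) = (r - 5)*(r - 1)*(r^2 - 3*r - 4) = (r - 5)*(r - 4)*(r - 1)*(r + 1)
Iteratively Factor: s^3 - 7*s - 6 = (s - 3)*(s^2 + 3*s + 2) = (s - 3)*(s + 2)*(s + 1)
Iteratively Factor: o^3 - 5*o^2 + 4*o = (o - 1)*(o^2 - 4*o) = (o - 4)*(o - 1)*(o)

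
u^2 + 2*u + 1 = (u + 1)^2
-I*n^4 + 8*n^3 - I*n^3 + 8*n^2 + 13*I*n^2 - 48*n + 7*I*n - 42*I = (n - 2)*(n + 3)*(n + 7*I)*(-I*n + 1)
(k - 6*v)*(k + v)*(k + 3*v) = k^3 - 2*k^2*v - 21*k*v^2 - 18*v^3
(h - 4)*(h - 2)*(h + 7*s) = h^3 + 7*h^2*s - 6*h^2 - 42*h*s + 8*h + 56*s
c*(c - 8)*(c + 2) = c^3 - 6*c^2 - 16*c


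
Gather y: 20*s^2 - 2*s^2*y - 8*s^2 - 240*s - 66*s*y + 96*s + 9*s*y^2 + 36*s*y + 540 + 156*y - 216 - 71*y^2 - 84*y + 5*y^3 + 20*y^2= 12*s^2 - 144*s + 5*y^3 + y^2*(9*s - 51) + y*(-2*s^2 - 30*s + 72) + 324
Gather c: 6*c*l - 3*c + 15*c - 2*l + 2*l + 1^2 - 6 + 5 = c*(6*l + 12)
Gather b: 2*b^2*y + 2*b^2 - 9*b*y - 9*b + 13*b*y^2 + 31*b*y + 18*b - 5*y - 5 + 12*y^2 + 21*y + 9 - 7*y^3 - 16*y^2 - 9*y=b^2*(2*y + 2) + b*(13*y^2 + 22*y + 9) - 7*y^3 - 4*y^2 + 7*y + 4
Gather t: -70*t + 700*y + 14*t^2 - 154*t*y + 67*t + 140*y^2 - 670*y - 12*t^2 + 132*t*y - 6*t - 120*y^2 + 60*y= 2*t^2 + t*(-22*y - 9) + 20*y^2 + 90*y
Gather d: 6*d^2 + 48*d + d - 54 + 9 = 6*d^2 + 49*d - 45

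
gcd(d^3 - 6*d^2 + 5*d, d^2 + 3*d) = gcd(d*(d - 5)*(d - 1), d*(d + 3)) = d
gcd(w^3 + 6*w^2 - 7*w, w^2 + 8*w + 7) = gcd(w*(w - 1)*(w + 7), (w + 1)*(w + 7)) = w + 7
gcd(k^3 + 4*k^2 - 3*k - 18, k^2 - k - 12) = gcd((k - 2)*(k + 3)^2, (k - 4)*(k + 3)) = k + 3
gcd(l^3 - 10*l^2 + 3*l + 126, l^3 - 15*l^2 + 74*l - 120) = l - 6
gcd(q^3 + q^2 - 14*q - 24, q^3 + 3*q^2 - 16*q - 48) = q^2 - q - 12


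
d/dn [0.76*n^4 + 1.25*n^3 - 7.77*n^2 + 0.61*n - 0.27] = 3.04*n^3 + 3.75*n^2 - 15.54*n + 0.61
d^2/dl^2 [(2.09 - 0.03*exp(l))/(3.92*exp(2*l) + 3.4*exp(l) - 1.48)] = (-0.460992*exp(4*l) + 128.862944*exp(3*l) + 82.522272*exp(2*l) + 72.510816*exp(l) + 10.451168)*exp(l)/(60.236288*exp(6*l) + 156.73728*exp(5*l) + 67.718784*exp(4*l) - 79.04864*exp(3*l) - 25.567296*exp(2*l) + 22.34208*exp(l) - 3.241792)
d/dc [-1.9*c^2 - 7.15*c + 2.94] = -3.8*c - 7.15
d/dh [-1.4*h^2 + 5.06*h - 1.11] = 5.06 - 2.8*h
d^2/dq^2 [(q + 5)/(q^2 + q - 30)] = 2*(-3*(q + 2)*(q^2 + q - 30) + (q + 5)*(2*q + 1)^2)/(q^2 + q - 30)^3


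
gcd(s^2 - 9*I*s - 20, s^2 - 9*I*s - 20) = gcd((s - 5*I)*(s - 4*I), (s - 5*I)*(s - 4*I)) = s^2 - 9*I*s - 20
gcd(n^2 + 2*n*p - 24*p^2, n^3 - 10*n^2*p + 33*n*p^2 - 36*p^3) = -n + 4*p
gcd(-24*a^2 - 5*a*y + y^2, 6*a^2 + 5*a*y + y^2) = 3*a + y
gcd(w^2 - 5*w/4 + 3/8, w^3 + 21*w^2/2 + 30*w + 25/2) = 1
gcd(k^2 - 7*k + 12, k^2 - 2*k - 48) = 1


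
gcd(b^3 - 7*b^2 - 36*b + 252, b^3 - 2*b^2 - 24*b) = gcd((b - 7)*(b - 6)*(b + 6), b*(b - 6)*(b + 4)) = b - 6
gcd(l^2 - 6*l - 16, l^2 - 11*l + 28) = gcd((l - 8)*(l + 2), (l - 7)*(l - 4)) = 1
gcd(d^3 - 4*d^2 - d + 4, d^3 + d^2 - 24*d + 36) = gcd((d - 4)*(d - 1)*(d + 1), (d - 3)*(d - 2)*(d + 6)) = 1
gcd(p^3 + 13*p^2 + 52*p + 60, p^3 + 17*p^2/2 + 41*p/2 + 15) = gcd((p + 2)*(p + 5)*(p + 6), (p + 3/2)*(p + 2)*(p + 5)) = p^2 + 7*p + 10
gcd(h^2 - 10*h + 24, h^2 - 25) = 1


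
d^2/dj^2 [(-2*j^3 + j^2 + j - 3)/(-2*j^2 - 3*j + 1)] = 2*(24*j^3 + 12*j^2 + 54*j + 29)/(8*j^6 + 36*j^5 + 42*j^4 - 9*j^3 - 21*j^2 + 9*j - 1)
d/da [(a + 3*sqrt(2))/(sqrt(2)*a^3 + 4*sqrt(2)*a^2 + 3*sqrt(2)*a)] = sqrt(2)*(a*(a^2 + 4*a + 3) - (a + 3*sqrt(2))*(3*a^2 + 8*a + 3))/(2*a^2*(a^2 + 4*a + 3)^2)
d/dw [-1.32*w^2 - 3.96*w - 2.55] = -2.64*w - 3.96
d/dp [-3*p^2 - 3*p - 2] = -6*p - 3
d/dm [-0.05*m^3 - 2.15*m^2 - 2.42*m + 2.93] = -0.15*m^2 - 4.3*m - 2.42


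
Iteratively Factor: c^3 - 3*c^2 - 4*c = (c - 4)*(c^2 + c) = (c - 4)*(c + 1)*(c)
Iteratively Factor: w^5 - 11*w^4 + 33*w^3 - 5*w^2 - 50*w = (w)*(w^4 - 11*w^3 + 33*w^2 - 5*w - 50) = w*(w + 1)*(w^3 - 12*w^2 + 45*w - 50) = w*(w - 2)*(w + 1)*(w^2 - 10*w + 25) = w*(w - 5)*(w - 2)*(w + 1)*(w - 5)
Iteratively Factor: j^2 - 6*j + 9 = (j - 3)*(j - 3)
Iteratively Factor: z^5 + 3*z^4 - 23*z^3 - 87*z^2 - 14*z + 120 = (z + 3)*(z^4 - 23*z^2 - 18*z + 40) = (z + 2)*(z + 3)*(z^3 - 2*z^2 - 19*z + 20) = (z - 1)*(z + 2)*(z + 3)*(z^2 - z - 20) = (z - 1)*(z + 2)*(z + 3)*(z + 4)*(z - 5)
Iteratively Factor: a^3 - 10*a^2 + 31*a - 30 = (a - 2)*(a^2 - 8*a + 15) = (a - 5)*(a - 2)*(a - 3)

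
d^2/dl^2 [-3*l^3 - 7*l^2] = -18*l - 14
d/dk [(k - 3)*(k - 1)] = 2*k - 4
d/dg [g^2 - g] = 2*g - 1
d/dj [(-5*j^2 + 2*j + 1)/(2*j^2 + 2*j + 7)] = 2*(-7*j^2 - 37*j + 6)/(4*j^4 + 8*j^3 + 32*j^2 + 28*j + 49)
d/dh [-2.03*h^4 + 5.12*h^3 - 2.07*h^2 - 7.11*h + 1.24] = -8.12*h^3 + 15.36*h^2 - 4.14*h - 7.11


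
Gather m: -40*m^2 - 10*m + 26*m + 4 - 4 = -40*m^2 + 16*m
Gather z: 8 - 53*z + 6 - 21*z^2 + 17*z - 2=-21*z^2 - 36*z + 12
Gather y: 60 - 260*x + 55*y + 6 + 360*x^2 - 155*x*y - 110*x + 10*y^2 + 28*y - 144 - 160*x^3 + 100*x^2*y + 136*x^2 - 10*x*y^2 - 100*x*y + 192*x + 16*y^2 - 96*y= -160*x^3 + 496*x^2 - 178*x + y^2*(26 - 10*x) + y*(100*x^2 - 255*x - 13) - 78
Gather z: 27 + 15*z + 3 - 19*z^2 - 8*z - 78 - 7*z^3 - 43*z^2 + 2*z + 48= -7*z^3 - 62*z^2 + 9*z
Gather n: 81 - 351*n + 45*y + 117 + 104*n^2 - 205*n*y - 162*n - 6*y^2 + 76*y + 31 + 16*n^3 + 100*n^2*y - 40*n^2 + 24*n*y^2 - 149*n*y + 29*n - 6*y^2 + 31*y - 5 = 16*n^3 + n^2*(100*y + 64) + n*(24*y^2 - 354*y - 484) - 12*y^2 + 152*y + 224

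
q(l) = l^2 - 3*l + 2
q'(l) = 2*l - 3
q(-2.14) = 13.00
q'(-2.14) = -7.28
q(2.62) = 1.00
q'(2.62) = 2.24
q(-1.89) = 11.24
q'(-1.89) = -6.78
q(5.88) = 18.93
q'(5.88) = 8.76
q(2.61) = 0.98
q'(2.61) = 2.22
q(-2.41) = 15.04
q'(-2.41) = -7.82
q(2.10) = 0.11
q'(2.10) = 1.20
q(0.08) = 1.77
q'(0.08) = -2.84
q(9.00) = 56.00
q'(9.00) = 15.00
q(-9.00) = 110.00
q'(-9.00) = -21.00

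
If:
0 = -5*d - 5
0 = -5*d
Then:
No Solution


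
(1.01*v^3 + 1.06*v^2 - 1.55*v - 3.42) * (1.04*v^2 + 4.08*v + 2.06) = 1.0504*v^5 + 5.2232*v^4 + 4.7934*v^3 - 7.6972*v^2 - 17.1466*v - 7.0452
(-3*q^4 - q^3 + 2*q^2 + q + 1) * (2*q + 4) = -6*q^5 - 14*q^4 + 10*q^2 + 6*q + 4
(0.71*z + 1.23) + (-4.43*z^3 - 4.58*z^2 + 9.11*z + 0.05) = -4.43*z^3 - 4.58*z^2 + 9.82*z + 1.28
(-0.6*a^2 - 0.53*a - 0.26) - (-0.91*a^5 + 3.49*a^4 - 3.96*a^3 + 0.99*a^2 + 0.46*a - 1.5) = 0.91*a^5 - 3.49*a^4 + 3.96*a^3 - 1.59*a^2 - 0.99*a + 1.24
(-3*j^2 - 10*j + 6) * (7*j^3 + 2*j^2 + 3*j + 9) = -21*j^5 - 76*j^4 + 13*j^3 - 45*j^2 - 72*j + 54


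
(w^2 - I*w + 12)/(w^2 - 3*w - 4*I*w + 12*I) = (w + 3*I)/(w - 3)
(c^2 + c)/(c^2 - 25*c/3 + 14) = 3*c*(c + 1)/(3*c^2 - 25*c + 42)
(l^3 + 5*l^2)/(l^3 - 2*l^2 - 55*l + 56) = l^2*(l + 5)/(l^3 - 2*l^2 - 55*l + 56)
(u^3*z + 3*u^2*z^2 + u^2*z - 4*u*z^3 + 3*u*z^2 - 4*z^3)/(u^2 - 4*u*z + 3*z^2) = z*(-u^2 - 4*u*z - u - 4*z)/(-u + 3*z)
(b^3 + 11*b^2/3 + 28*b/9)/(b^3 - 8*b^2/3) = (9*b^2 + 33*b + 28)/(3*b*(3*b - 8))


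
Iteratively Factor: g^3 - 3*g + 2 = (g - 1)*(g^2 + g - 2) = (g - 1)^2*(g + 2)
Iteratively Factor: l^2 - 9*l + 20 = (l - 5)*(l - 4)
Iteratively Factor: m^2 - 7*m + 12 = (m - 4)*(m - 3)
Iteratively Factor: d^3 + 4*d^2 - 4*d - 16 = (d + 4)*(d^2 - 4) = (d - 2)*(d + 4)*(d + 2)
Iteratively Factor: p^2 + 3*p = (p)*(p + 3)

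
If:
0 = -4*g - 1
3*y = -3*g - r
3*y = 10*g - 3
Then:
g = -1/4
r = 25/4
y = -11/6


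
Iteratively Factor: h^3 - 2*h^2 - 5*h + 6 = (h - 1)*(h^2 - h - 6) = (h - 1)*(h + 2)*(h - 3)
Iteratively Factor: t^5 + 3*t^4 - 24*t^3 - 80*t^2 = (t)*(t^4 + 3*t^3 - 24*t^2 - 80*t) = t^2*(t^3 + 3*t^2 - 24*t - 80) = t^2*(t - 5)*(t^2 + 8*t + 16) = t^2*(t - 5)*(t + 4)*(t + 4)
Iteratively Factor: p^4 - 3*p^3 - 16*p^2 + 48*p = (p - 3)*(p^3 - 16*p) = p*(p - 3)*(p^2 - 16) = p*(p - 3)*(p + 4)*(p - 4)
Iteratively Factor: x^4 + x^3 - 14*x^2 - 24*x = (x + 3)*(x^3 - 2*x^2 - 8*x) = (x + 2)*(x + 3)*(x^2 - 4*x) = x*(x + 2)*(x + 3)*(x - 4)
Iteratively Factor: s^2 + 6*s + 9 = (s + 3)*(s + 3)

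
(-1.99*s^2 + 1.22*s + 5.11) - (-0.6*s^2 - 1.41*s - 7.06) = -1.39*s^2 + 2.63*s + 12.17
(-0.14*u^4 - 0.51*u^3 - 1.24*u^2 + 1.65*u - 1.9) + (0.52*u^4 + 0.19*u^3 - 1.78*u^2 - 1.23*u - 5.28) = 0.38*u^4 - 0.32*u^3 - 3.02*u^2 + 0.42*u - 7.18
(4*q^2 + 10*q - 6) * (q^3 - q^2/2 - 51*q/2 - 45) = 4*q^5 + 8*q^4 - 113*q^3 - 432*q^2 - 297*q + 270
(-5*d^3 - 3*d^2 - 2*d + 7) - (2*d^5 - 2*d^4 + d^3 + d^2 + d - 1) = -2*d^5 + 2*d^4 - 6*d^3 - 4*d^2 - 3*d + 8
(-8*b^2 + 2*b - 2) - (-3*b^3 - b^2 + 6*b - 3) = 3*b^3 - 7*b^2 - 4*b + 1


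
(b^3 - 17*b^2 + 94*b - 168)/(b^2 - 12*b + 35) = (b^2 - 10*b + 24)/(b - 5)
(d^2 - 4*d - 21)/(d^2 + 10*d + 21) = (d - 7)/(d + 7)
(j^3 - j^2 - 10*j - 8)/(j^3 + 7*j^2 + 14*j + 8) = (j - 4)/(j + 4)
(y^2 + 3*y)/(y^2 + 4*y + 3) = y/(y + 1)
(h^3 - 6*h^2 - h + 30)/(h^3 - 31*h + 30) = (h^2 - h - 6)/(h^2 + 5*h - 6)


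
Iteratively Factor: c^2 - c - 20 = (c + 4)*(c - 5)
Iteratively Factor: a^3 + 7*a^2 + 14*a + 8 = (a + 4)*(a^2 + 3*a + 2) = (a + 1)*(a + 4)*(a + 2)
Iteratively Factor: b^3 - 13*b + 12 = (b - 1)*(b^2 + b - 12) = (b - 1)*(b + 4)*(b - 3)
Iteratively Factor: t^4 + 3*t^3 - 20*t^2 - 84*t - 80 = (t - 5)*(t^3 + 8*t^2 + 20*t + 16) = (t - 5)*(t + 4)*(t^2 + 4*t + 4) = (t - 5)*(t + 2)*(t + 4)*(t + 2)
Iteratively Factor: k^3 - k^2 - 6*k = (k + 2)*(k^2 - 3*k) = k*(k + 2)*(k - 3)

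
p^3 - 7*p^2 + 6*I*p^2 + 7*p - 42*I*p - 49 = (p - 7)*(p - I)*(p + 7*I)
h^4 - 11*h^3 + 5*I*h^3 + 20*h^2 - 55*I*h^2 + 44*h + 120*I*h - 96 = (h - 8)*(h - 3)*(h + I)*(h + 4*I)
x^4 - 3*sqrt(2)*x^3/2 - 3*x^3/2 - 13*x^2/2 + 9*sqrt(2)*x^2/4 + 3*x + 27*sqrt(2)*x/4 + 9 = (x - 3)*(x + 3/2)*(x - 2*sqrt(2))*(x + sqrt(2)/2)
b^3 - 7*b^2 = b^2*(b - 7)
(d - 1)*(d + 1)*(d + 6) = d^3 + 6*d^2 - d - 6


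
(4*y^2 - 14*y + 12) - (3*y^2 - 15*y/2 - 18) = y^2 - 13*y/2 + 30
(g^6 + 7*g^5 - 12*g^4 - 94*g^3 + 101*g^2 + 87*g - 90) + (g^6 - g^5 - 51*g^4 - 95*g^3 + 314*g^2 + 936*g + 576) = 2*g^6 + 6*g^5 - 63*g^4 - 189*g^3 + 415*g^2 + 1023*g + 486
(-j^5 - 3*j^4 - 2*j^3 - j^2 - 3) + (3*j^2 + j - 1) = -j^5 - 3*j^4 - 2*j^3 + 2*j^2 + j - 4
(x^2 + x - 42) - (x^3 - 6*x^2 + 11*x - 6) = -x^3 + 7*x^2 - 10*x - 36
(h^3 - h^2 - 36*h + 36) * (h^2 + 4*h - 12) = h^5 + 3*h^4 - 52*h^3 - 96*h^2 + 576*h - 432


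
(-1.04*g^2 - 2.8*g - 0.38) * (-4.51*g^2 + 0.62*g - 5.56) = 4.6904*g^4 + 11.9832*g^3 + 5.7602*g^2 + 15.3324*g + 2.1128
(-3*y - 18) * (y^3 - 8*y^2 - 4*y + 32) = -3*y^4 + 6*y^3 + 156*y^2 - 24*y - 576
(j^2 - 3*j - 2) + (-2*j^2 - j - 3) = -j^2 - 4*j - 5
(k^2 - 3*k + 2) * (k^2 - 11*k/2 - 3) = k^4 - 17*k^3/2 + 31*k^2/2 - 2*k - 6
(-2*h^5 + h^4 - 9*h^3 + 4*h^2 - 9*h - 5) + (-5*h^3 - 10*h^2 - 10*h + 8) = -2*h^5 + h^4 - 14*h^3 - 6*h^2 - 19*h + 3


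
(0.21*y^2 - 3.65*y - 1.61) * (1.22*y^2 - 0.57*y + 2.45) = 0.2562*y^4 - 4.5727*y^3 + 0.6308*y^2 - 8.0248*y - 3.9445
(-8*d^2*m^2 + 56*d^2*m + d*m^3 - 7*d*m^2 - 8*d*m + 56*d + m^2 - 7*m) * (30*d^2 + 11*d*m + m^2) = -240*d^4*m^2 + 1680*d^4*m - 58*d^3*m^3 + 406*d^3*m^2 - 240*d^3*m + 1680*d^3 + 3*d^2*m^4 - 21*d^2*m^3 - 58*d^2*m^2 + 406*d^2*m + d*m^5 - 7*d*m^4 + 3*d*m^3 - 21*d*m^2 + m^4 - 7*m^3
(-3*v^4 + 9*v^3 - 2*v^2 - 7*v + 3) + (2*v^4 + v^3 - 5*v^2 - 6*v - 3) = -v^4 + 10*v^3 - 7*v^2 - 13*v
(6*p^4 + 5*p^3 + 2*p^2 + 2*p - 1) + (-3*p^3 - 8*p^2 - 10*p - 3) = 6*p^4 + 2*p^3 - 6*p^2 - 8*p - 4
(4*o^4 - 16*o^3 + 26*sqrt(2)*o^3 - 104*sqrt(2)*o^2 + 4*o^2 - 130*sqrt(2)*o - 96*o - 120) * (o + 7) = 4*o^5 + 12*o^4 + 26*sqrt(2)*o^4 - 108*o^3 + 78*sqrt(2)*o^3 - 858*sqrt(2)*o^2 - 68*o^2 - 910*sqrt(2)*o - 792*o - 840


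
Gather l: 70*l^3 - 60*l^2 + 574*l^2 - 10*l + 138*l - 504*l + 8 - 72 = 70*l^3 + 514*l^2 - 376*l - 64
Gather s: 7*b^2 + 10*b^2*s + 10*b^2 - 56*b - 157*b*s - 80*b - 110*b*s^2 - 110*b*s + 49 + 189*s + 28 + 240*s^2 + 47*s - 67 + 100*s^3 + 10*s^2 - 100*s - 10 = 17*b^2 - 136*b + 100*s^3 + s^2*(250 - 110*b) + s*(10*b^2 - 267*b + 136)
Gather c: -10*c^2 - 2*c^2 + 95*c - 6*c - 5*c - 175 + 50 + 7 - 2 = -12*c^2 + 84*c - 120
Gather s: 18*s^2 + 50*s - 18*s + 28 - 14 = 18*s^2 + 32*s + 14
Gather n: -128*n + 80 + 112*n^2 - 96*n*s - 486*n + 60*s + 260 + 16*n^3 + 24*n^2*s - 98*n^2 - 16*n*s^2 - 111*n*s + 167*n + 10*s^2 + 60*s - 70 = 16*n^3 + n^2*(24*s + 14) + n*(-16*s^2 - 207*s - 447) + 10*s^2 + 120*s + 270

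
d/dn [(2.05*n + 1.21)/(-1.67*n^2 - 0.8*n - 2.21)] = (3.4235*n^2 + 4.0414*n - 3.5625)/(2.7889*n^4 + 2.672*n^3 + 8.0214*n^2 + 3.536*n + 4.8841)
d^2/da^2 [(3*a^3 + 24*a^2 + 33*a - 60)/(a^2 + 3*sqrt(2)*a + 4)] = 6*(-24*sqrt(2)*a^3 + 25*a^3 - 156*a^2 + 36*sqrt(2)*a^2 - 180*sqrt(2)*a - 84*a - 132*sqrt(2) - 152)/(a^6 + 9*sqrt(2)*a^5 + 66*a^4 + 126*sqrt(2)*a^3 + 264*a^2 + 144*sqrt(2)*a + 64)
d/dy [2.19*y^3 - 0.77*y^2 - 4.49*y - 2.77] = 6.57*y^2 - 1.54*y - 4.49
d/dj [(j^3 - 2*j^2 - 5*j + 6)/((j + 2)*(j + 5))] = (j^2 + 10*j - 23)/(j^2 + 10*j + 25)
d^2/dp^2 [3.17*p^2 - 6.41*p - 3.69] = 6.34000000000000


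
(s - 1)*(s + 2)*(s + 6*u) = s^3 + 6*s^2*u + s^2 + 6*s*u - 2*s - 12*u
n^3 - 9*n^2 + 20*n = n*(n - 5)*(n - 4)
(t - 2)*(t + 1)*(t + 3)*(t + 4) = t^4 + 6*t^3 + 3*t^2 - 26*t - 24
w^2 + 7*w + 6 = (w + 1)*(w + 6)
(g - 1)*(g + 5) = g^2 + 4*g - 5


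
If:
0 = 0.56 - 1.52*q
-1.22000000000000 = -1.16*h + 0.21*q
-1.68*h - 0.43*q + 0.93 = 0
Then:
No Solution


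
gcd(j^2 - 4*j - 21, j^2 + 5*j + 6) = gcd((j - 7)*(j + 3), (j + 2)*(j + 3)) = j + 3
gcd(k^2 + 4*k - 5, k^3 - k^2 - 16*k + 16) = k - 1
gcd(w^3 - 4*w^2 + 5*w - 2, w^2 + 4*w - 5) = w - 1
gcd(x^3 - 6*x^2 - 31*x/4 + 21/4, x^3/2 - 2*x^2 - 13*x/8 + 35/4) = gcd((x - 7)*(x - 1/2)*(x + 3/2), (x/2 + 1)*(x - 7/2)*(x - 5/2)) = 1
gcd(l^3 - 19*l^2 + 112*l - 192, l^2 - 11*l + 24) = l^2 - 11*l + 24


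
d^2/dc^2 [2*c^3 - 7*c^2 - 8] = 12*c - 14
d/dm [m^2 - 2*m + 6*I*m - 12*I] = 2*m - 2 + 6*I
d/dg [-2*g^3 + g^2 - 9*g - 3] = -6*g^2 + 2*g - 9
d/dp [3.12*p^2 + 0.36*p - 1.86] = 6.24*p + 0.36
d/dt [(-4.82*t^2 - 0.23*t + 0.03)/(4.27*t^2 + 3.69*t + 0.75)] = (-16.8037*t^2 - 7.4862*t - 0.2832)/(18.2329*t^4 + 31.5126*t^3 + 20.0211*t^2 + 5.535*t + 0.5625)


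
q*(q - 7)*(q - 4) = q^3 - 11*q^2 + 28*q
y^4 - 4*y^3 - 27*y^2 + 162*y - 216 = (y - 4)*(y - 3)^2*(y + 6)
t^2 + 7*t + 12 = (t + 3)*(t + 4)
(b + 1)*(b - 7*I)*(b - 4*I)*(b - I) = b^4 + b^3 - 12*I*b^3 - 39*b^2 - 12*I*b^2 - 39*b + 28*I*b + 28*I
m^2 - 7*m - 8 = (m - 8)*(m + 1)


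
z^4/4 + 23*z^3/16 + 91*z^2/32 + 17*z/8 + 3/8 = (z/4 + 1/2)*(z + 1/4)*(z + 3/2)*(z + 2)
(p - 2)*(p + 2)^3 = p^4 + 4*p^3 - 16*p - 16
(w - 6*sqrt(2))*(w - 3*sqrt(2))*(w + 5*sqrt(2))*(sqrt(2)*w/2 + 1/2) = sqrt(2)*w^4/2 - 7*w^3/2 - 29*sqrt(2)*w^2 + 153*w + 90*sqrt(2)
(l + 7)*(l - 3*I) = l^2 + 7*l - 3*I*l - 21*I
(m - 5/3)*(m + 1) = m^2 - 2*m/3 - 5/3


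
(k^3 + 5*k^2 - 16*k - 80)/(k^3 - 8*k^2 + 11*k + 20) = (k^2 + 9*k + 20)/(k^2 - 4*k - 5)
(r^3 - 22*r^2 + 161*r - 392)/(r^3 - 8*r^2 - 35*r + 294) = (r - 8)/(r + 6)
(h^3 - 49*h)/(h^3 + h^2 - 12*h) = (h^2 - 49)/(h^2 + h - 12)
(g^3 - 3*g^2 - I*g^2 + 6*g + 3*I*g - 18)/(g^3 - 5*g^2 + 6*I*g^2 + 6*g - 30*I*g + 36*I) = (g^2 - I*g + 6)/(g^2 + g*(-2 + 6*I) - 12*I)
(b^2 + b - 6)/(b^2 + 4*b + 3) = (b - 2)/(b + 1)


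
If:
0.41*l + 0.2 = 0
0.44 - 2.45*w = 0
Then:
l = -0.49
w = 0.18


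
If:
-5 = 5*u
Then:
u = -1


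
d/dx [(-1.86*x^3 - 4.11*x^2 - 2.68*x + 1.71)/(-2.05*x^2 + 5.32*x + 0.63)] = (3.813*x^4 - 19.7904*x^3 - 30.8746*x^2 + 1.8324*x - 10.7856)/(4.2025*x^4 - 21.812*x^3 + 25.7194*x^2 + 6.7032*x + 0.3969)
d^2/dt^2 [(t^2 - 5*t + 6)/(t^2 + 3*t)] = 4*(-4*t^3 + 9*t^2 + 27*t + 27)/(t^3*(t^3 + 9*t^2 + 27*t + 27))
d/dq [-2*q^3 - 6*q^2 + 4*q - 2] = -6*q^2 - 12*q + 4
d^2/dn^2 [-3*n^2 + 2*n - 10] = -6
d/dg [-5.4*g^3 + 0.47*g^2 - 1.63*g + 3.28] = -16.2*g^2 + 0.94*g - 1.63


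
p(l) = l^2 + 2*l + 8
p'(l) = 2*l + 2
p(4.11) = 33.11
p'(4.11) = 10.22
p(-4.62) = 20.10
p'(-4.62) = -7.24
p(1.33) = 12.43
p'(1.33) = 4.66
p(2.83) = 21.67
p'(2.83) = 7.66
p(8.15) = 90.72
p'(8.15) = 18.30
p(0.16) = 8.35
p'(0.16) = 2.32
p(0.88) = 10.53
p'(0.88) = 3.76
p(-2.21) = 8.46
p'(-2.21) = -2.42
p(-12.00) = 128.00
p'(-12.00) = -22.00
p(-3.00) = 11.00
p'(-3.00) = -4.00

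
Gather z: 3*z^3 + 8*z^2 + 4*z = 3*z^3 + 8*z^2 + 4*z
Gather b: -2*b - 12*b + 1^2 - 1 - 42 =-14*b - 42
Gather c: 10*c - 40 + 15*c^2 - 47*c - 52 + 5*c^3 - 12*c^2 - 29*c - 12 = 5*c^3 + 3*c^2 - 66*c - 104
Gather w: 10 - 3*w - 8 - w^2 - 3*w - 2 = -w^2 - 6*w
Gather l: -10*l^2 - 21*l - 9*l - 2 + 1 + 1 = -10*l^2 - 30*l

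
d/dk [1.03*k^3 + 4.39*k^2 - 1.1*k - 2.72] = 3.09*k^2 + 8.78*k - 1.1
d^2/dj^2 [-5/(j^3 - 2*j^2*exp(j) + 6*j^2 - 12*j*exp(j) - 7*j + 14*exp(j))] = 10*((-j^2*exp(j) - 10*j*exp(j) + 3*j - 7*exp(j) + 6)*(j^3 - 2*j^2*exp(j) + 6*j^2 - 12*j*exp(j) - 7*j + 14*exp(j)) - (2*j^2*exp(j) - 3*j^2 + 16*j*exp(j) - 12*j - 2*exp(j) + 7)^2)/(j^3 - 2*j^2*exp(j) + 6*j^2 - 12*j*exp(j) - 7*j + 14*exp(j))^3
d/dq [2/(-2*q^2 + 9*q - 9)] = 2*(4*q - 9)/(2*q^2 - 9*q + 9)^2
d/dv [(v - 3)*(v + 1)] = 2*v - 2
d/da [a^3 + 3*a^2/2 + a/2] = 3*a^2 + 3*a + 1/2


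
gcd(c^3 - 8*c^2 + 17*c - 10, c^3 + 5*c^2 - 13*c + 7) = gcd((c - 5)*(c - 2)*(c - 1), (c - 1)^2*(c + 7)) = c - 1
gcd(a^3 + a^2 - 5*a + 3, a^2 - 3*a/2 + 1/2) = a - 1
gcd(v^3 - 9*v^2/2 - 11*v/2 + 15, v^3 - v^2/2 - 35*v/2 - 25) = v^2 - 3*v - 10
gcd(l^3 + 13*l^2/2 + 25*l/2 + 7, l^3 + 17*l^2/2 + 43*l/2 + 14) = l^2 + 9*l/2 + 7/2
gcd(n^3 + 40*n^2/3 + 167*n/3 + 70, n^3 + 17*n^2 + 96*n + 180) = n^2 + 11*n + 30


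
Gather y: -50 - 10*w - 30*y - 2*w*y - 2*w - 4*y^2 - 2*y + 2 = -12*w - 4*y^2 + y*(-2*w - 32) - 48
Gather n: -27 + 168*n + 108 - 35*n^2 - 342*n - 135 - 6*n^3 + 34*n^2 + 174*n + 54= -6*n^3 - n^2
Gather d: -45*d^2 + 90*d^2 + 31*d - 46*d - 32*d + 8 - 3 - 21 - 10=45*d^2 - 47*d - 26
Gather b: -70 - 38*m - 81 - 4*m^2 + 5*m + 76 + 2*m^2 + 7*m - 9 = -2*m^2 - 26*m - 84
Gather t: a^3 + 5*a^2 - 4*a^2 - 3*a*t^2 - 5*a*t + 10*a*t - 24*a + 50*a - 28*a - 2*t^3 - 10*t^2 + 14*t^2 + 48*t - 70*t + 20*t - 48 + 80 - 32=a^3 + a^2 - 2*a - 2*t^3 + t^2*(4 - 3*a) + t*(5*a - 2)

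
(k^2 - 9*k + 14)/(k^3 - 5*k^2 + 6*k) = (k - 7)/(k*(k - 3))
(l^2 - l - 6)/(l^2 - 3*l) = (l + 2)/l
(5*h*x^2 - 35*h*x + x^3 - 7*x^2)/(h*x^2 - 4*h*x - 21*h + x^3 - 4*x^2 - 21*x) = x*(5*h + x)/(h*x + 3*h + x^2 + 3*x)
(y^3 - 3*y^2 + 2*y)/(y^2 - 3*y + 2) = y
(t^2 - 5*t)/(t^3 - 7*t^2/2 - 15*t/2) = 2/(2*t + 3)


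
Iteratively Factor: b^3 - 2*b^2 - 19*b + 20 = (b - 5)*(b^2 + 3*b - 4) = (b - 5)*(b + 4)*(b - 1)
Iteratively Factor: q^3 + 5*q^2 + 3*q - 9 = (q + 3)*(q^2 + 2*q - 3) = (q - 1)*(q + 3)*(q + 3)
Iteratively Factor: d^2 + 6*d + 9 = (d + 3)*(d + 3)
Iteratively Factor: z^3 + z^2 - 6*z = (z + 3)*(z^2 - 2*z) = (z - 2)*(z + 3)*(z)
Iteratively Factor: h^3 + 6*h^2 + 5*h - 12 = (h + 4)*(h^2 + 2*h - 3) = (h - 1)*(h + 4)*(h + 3)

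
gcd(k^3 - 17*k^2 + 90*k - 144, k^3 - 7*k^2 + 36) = k^2 - 9*k + 18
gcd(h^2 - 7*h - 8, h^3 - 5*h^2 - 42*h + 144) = h - 8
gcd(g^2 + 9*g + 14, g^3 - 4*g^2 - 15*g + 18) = 1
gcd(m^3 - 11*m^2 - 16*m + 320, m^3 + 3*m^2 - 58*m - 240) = m^2 - 3*m - 40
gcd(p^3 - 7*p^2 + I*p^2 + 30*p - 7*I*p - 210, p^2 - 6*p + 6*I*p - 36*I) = p + 6*I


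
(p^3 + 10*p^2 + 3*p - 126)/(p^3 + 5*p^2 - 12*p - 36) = (p + 7)/(p + 2)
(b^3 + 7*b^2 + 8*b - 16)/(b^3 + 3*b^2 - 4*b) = (b + 4)/b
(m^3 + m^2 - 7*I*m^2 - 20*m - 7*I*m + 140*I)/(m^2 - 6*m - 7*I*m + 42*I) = (m^2 + m - 20)/(m - 6)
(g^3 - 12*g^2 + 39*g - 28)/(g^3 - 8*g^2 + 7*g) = (g - 4)/g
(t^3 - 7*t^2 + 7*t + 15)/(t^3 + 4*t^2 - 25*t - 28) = (t^2 - 8*t + 15)/(t^2 + 3*t - 28)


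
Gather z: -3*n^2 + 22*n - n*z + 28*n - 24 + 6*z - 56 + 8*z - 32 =-3*n^2 + 50*n + z*(14 - n) - 112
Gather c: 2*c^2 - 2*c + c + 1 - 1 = 2*c^2 - c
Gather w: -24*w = -24*w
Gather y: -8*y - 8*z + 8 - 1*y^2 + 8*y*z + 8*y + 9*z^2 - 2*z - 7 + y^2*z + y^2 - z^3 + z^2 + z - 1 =y^2*z + 8*y*z - z^3 + 10*z^2 - 9*z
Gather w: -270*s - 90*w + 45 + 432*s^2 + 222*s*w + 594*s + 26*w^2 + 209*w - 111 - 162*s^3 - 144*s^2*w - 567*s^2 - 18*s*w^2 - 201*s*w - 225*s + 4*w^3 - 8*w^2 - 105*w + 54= -162*s^3 - 135*s^2 + 99*s + 4*w^3 + w^2*(18 - 18*s) + w*(-144*s^2 + 21*s + 14) - 12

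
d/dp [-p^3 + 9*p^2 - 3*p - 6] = -3*p^2 + 18*p - 3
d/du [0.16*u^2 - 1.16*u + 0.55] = 0.32*u - 1.16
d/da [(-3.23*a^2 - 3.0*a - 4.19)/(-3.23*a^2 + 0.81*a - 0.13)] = (-12.3063*a^2 - 26.2276*a + 3.7839)/(10.4329*a^4 - 5.2326*a^3 + 1.4959*a^2 - 0.2106*a + 0.0169)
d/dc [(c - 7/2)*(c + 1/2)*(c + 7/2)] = 3*c^2 + c - 49/4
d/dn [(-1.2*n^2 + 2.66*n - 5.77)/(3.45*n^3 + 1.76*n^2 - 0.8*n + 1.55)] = (4.14*n^4 - 18.354*n^3 + 55.9979*n^2 + 16.5904*n - 0.492999999999999)/(11.9025*n^6 + 12.144*n^5 - 2.4224*n^4 + 7.879*n^3 + 6.096*n^2 - 2.48*n + 2.4025)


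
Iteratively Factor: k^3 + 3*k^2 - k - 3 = (k + 1)*(k^2 + 2*k - 3) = (k + 1)*(k + 3)*(k - 1)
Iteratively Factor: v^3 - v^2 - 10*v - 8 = (v - 4)*(v^2 + 3*v + 2) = (v - 4)*(v + 2)*(v + 1)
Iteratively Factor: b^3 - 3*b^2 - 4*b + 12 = (b - 2)*(b^2 - b - 6) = (b - 3)*(b - 2)*(b + 2)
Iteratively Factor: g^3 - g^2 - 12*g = (g + 3)*(g^2 - 4*g) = (g - 4)*(g + 3)*(g)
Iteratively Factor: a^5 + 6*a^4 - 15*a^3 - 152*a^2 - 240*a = (a + 4)*(a^4 + 2*a^3 - 23*a^2 - 60*a) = (a + 3)*(a + 4)*(a^3 - a^2 - 20*a) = (a + 3)*(a + 4)^2*(a^2 - 5*a) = a*(a + 3)*(a + 4)^2*(a - 5)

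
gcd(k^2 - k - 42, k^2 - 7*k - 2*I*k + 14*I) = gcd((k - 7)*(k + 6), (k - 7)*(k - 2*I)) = k - 7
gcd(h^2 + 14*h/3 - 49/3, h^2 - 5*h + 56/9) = h - 7/3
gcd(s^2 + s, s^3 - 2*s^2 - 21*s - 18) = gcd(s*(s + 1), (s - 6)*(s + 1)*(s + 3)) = s + 1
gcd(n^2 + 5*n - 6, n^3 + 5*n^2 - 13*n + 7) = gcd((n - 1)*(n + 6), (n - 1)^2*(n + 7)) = n - 1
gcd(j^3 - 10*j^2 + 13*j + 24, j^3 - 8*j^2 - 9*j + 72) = j^2 - 11*j + 24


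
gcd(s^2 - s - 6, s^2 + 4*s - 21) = s - 3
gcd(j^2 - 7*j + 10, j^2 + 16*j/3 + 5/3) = 1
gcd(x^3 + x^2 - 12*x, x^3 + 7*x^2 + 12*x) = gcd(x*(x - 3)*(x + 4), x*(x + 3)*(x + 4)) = x^2 + 4*x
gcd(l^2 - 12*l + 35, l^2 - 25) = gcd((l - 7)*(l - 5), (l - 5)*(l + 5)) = l - 5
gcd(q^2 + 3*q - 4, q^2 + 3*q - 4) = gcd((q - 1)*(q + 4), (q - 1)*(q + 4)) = q^2 + 3*q - 4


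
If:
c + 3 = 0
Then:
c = -3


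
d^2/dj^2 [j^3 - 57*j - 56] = 6*j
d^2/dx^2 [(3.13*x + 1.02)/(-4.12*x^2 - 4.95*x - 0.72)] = (-(3.13*x + 1.02)*(8.24*x + 4.95)*(16.48*x + 9.9) + (77.3736*x + 39.3918)*(4.12*x^2 + 4.95*x + 0.72))/(4.12*x^2 + 4.95*x + 0.72)^3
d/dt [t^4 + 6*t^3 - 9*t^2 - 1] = 2*t*(2*t^2 + 9*t - 9)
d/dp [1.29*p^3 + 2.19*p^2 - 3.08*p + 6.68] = 3.87*p^2 + 4.38*p - 3.08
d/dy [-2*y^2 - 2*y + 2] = -4*y - 2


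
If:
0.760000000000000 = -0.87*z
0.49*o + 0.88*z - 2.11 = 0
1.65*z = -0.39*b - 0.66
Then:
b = 2.00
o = 5.87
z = -0.87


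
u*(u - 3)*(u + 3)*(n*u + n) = n*u^4 + n*u^3 - 9*n*u^2 - 9*n*u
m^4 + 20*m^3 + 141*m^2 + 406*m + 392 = (m + 2)*(m + 4)*(m + 7)^2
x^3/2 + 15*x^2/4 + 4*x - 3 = (x/2 + 1)*(x - 1/2)*(x + 6)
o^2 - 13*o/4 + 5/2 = (o - 2)*(o - 5/4)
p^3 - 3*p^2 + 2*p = p*(p - 2)*(p - 1)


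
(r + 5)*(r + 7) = r^2 + 12*r + 35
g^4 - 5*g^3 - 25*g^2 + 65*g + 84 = (g - 7)*(g - 3)*(g + 1)*(g + 4)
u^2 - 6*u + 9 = (u - 3)^2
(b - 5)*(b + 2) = b^2 - 3*b - 10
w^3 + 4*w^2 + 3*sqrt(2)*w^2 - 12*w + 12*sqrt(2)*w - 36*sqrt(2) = (w - 2)*(w + 6)*(w + 3*sqrt(2))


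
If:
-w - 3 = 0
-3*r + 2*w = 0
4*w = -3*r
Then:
No Solution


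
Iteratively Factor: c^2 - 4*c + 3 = (c - 3)*(c - 1)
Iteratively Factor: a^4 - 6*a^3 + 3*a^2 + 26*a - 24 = (a + 2)*(a^3 - 8*a^2 + 19*a - 12) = (a - 1)*(a + 2)*(a^2 - 7*a + 12) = (a - 3)*(a - 1)*(a + 2)*(a - 4)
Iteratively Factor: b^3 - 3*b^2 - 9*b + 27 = (b + 3)*(b^2 - 6*b + 9) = (b - 3)*(b + 3)*(b - 3)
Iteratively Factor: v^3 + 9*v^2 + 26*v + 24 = (v + 3)*(v^2 + 6*v + 8) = (v + 3)*(v + 4)*(v + 2)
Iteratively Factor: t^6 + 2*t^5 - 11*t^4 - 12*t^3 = (t - 3)*(t^5 + 5*t^4 + 4*t^3) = t*(t - 3)*(t^4 + 5*t^3 + 4*t^2) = t*(t - 3)*(t + 4)*(t^3 + t^2) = t^2*(t - 3)*(t + 4)*(t^2 + t) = t^3*(t - 3)*(t + 4)*(t + 1)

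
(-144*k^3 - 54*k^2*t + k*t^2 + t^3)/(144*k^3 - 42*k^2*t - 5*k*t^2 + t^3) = (3*k + t)/(-3*k + t)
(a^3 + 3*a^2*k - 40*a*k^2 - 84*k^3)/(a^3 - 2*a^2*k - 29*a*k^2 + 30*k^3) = (a^2 + 9*a*k + 14*k^2)/(a^2 + 4*a*k - 5*k^2)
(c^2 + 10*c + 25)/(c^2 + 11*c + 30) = (c + 5)/(c + 6)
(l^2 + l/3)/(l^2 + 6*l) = (l + 1/3)/(l + 6)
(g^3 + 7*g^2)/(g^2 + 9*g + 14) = g^2/(g + 2)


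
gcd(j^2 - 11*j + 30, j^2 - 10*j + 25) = j - 5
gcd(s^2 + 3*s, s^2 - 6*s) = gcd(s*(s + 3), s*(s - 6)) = s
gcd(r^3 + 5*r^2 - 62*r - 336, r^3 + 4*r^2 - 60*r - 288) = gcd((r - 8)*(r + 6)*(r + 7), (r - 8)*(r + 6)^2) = r^2 - 2*r - 48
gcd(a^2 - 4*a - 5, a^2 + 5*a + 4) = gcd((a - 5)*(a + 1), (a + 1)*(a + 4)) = a + 1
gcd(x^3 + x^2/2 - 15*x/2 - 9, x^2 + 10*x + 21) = 1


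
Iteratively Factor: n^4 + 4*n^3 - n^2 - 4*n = (n - 1)*(n^3 + 5*n^2 + 4*n) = n*(n - 1)*(n^2 + 5*n + 4) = n*(n - 1)*(n + 4)*(n + 1)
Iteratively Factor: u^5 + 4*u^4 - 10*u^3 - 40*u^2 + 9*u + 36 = (u - 1)*(u^4 + 5*u^3 - 5*u^2 - 45*u - 36) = (u - 1)*(u + 3)*(u^3 + 2*u^2 - 11*u - 12) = (u - 1)*(u + 3)*(u + 4)*(u^2 - 2*u - 3) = (u - 3)*(u - 1)*(u + 3)*(u + 4)*(u + 1)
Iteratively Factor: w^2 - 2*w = (w - 2)*(w)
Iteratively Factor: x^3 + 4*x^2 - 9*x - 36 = (x + 4)*(x^2 - 9) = (x - 3)*(x + 4)*(x + 3)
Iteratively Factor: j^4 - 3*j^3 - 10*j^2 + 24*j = (j - 4)*(j^3 + j^2 - 6*j) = (j - 4)*(j + 3)*(j^2 - 2*j) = (j - 4)*(j - 2)*(j + 3)*(j)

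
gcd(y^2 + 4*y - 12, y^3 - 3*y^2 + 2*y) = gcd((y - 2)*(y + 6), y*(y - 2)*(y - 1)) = y - 2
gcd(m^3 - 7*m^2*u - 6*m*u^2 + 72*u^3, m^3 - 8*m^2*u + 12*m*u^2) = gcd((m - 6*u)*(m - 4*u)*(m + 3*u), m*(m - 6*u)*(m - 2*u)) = -m + 6*u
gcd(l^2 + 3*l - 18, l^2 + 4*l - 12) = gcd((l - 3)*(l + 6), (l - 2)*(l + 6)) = l + 6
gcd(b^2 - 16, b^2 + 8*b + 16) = b + 4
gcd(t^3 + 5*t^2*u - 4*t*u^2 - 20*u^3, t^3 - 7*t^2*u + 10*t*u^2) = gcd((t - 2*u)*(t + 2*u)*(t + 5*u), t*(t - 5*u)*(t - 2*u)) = t - 2*u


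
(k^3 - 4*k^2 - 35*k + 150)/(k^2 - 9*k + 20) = (k^2 + k - 30)/(k - 4)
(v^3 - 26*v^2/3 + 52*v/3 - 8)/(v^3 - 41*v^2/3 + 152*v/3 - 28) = (v - 2)/(v - 7)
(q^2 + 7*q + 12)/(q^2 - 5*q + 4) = (q^2 + 7*q + 12)/(q^2 - 5*q + 4)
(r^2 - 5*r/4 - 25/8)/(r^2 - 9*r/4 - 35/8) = (2*r - 5)/(2*r - 7)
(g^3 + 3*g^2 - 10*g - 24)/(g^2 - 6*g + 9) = (g^2 + 6*g + 8)/(g - 3)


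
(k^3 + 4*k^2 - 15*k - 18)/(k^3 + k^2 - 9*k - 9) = (k + 6)/(k + 3)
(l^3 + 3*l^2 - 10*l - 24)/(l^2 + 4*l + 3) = (l^3 + 3*l^2 - 10*l - 24)/(l^2 + 4*l + 3)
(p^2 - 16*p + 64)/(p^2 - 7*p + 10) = (p^2 - 16*p + 64)/(p^2 - 7*p + 10)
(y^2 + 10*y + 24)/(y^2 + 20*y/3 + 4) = 3*(y + 4)/(3*y + 2)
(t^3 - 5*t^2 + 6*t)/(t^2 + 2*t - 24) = t*(t^2 - 5*t + 6)/(t^2 + 2*t - 24)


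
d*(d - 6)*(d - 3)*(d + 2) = d^4 - 7*d^3 + 36*d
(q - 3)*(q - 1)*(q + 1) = q^3 - 3*q^2 - q + 3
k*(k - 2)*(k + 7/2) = k^3 + 3*k^2/2 - 7*k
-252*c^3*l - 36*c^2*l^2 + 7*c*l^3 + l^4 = l*(-6*c + l)*(6*c + l)*(7*c + l)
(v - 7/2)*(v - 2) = v^2 - 11*v/2 + 7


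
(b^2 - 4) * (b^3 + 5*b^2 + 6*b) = b^5 + 5*b^4 + 2*b^3 - 20*b^2 - 24*b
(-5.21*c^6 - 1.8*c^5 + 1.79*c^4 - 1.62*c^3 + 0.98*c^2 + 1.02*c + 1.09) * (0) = 0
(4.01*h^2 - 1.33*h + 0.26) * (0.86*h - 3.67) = 3.4486*h^3 - 15.8605*h^2 + 5.1047*h - 0.9542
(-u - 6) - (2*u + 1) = -3*u - 7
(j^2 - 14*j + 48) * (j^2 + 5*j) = j^4 - 9*j^3 - 22*j^2 + 240*j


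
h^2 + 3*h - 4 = (h - 1)*(h + 4)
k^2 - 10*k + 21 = (k - 7)*(k - 3)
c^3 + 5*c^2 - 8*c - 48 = (c - 3)*(c + 4)^2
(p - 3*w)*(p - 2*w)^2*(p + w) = p^4 - 6*p^3*w + 9*p^2*w^2 + 4*p*w^3 - 12*w^4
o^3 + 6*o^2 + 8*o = o*(o + 2)*(o + 4)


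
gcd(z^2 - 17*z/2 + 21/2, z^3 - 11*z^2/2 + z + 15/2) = z - 3/2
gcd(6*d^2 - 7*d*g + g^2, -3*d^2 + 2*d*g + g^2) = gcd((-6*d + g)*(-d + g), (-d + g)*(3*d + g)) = d - g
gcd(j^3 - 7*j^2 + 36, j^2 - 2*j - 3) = j - 3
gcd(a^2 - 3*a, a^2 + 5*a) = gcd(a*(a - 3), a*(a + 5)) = a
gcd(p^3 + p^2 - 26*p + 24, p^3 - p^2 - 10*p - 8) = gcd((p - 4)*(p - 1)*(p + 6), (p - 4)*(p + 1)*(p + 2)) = p - 4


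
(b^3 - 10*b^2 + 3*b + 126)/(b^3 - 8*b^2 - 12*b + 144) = (b^2 - 4*b - 21)/(b^2 - 2*b - 24)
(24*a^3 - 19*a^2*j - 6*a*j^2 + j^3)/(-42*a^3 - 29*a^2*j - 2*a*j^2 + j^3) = (-8*a^2 + 9*a*j - j^2)/(14*a^2 + 5*a*j - j^2)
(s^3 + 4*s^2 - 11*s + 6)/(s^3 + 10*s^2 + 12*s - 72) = (s^2 - 2*s + 1)/(s^2 + 4*s - 12)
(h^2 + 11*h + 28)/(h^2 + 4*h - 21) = (h + 4)/(h - 3)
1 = 1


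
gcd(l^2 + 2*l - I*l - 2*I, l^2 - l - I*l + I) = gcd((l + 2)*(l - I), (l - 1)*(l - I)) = l - I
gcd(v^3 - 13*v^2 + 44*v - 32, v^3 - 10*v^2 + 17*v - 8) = v^2 - 9*v + 8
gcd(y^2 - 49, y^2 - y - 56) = y + 7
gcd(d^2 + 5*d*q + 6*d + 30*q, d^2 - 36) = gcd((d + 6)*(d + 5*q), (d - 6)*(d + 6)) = d + 6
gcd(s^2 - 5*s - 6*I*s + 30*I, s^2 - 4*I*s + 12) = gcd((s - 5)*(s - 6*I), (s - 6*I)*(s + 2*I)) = s - 6*I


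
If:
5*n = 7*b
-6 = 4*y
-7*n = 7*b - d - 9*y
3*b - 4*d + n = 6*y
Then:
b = -225/314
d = 459/314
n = -315/314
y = -3/2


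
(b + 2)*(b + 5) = b^2 + 7*b + 10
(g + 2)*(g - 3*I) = g^2 + 2*g - 3*I*g - 6*I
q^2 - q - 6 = (q - 3)*(q + 2)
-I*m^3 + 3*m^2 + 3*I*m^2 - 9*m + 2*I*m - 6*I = (m - 3)*(m + 2*I)*(-I*m + 1)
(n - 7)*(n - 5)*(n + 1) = n^3 - 11*n^2 + 23*n + 35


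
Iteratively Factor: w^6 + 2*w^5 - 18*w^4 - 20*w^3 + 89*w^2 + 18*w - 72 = (w - 1)*(w^5 + 3*w^4 - 15*w^3 - 35*w^2 + 54*w + 72) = (w - 3)*(w - 1)*(w^4 + 6*w^3 + 3*w^2 - 26*w - 24) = (w - 3)*(w - 2)*(w - 1)*(w^3 + 8*w^2 + 19*w + 12) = (w - 3)*(w - 2)*(w - 1)*(w + 3)*(w^2 + 5*w + 4) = (w - 3)*(w - 2)*(w - 1)*(w + 1)*(w + 3)*(w + 4)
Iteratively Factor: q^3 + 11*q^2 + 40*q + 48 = (q + 4)*(q^2 + 7*q + 12) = (q + 4)^2*(q + 3)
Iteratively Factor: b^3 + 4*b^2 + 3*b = (b)*(b^2 + 4*b + 3) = b*(b + 3)*(b + 1)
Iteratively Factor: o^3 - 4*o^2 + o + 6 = (o - 2)*(o^2 - 2*o - 3) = (o - 2)*(o + 1)*(o - 3)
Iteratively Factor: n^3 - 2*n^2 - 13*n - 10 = (n - 5)*(n^2 + 3*n + 2) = (n - 5)*(n + 1)*(n + 2)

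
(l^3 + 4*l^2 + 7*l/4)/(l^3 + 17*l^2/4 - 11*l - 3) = l*(4*l^2 + 16*l + 7)/(4*l^3 + 17*l^2 - 44*l - 12)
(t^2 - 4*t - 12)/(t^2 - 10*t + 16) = (t^2 - 4*t - 12)/(t^2 - 10*t + 16)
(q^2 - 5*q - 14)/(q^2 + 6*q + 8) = (q - 7)/(q + 4)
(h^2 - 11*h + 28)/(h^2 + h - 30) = (h^2 - 11*h + 28)/(h^2 + h - 30)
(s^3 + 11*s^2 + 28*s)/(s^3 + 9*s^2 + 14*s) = (s + 4)/(s + 2)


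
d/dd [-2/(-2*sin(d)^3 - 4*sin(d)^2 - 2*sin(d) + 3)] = -4*(3*sin(d)^2 + 4*sin(d) + 1)*cos(d)/(2*sin(d)^3 + 4*sin(d)^2 + 2*sin(d) - 3)^2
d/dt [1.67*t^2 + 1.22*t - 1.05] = 3.34*t + 1.22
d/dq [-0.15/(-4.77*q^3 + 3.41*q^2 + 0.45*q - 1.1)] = (-2.1465*q^2 + 1.023*q + 0.0675)/(4.77*q^3 - 3.41*q^2 - 0.45*q + 1.1)^2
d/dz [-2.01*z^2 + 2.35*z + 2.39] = 2.35 - 4.02*z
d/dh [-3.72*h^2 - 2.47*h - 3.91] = -7.44*h - 2.47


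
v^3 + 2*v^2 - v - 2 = (v - 1)*(v + 1)*(v + 2)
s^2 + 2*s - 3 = (s - 1)*(s + 3)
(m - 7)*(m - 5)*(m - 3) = m^3 - 15*m^2 + 71*m - 105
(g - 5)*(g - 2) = g^2 - 7*g + 10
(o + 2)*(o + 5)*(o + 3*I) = o^3 + 7*o^2 + 3*I*o^2 + 10*o + 21*I*o + 30*I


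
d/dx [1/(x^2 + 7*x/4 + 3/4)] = 4*(-8*x - 7)/(4*x^2 + 7*x + 3)^2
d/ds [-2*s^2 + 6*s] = 6 - 4*s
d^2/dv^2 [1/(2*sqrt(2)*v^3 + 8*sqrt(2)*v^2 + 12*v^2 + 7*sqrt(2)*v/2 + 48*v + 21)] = 4*(-4*(3*sqrt(2)*v + 4*sqrt(2) + 6)*(4*sqrt(2)*v^3 + 16*sqrt(2)*v^2 + 24*v^2 + 7*sqrt(2)*v + 96*v + 42) + (12*sqrt(2)*v^2 + 32*sqrt(2)*v + 48*v + 7*sqrt(2) + 96)^2)/(4*sqrt(2)*v^3 + 16*sqrt(2)*v^2 + 24*v^2 + 7*sqrt(2)*v + 96*v + 42)^3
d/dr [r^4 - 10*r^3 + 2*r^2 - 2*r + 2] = 4*r^3 - 30*r^2 + 4*r - 2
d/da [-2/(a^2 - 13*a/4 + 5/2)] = 8*(8*a - 13)/(4*a^2 - 13*a + 10)^2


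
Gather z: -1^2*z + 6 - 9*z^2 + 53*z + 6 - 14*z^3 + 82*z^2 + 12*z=-14*z^3 + 73*z^2 + 64*z + 12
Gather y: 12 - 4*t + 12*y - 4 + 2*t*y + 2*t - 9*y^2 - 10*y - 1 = -2*t - 9*y^2 + y*(2*t + 2) + 7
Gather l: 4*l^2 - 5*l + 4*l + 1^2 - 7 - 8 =4*l^2 - l - 14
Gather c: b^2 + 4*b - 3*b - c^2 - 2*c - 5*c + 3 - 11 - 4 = b^2 + b - c^2 - 7*c - 12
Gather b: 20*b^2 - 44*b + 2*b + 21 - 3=20*b^2 - 42*b + 18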